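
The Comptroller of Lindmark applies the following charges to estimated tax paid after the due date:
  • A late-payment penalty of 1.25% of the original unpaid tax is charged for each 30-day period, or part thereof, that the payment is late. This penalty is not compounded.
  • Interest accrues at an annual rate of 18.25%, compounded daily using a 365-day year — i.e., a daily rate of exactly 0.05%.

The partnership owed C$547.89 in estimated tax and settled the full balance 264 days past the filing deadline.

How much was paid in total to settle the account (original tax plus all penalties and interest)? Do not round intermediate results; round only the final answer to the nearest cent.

Penalty periods: ⌈264/30⌉ = 9; penalty = 9 × 1.25% × C$547.89 = C$61.64…
Interest: C$547.89 × ((1 + 0.0005)^264 − 1) = C$547.89 × 0.14107068… = C$77.2912…
Total = C$547.89 + C$61.6376… + C$77.2912… = C$686.82

C$686.82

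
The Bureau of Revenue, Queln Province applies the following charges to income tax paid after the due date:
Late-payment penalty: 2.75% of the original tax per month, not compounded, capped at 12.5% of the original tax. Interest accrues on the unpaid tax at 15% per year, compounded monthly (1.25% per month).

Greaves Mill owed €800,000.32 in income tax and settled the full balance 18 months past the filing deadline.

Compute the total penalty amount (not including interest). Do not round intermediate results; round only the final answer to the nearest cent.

€100,000.04

Penalty (uncapped): 18 × 2.75% × €800,000.32 = €396,000.16…; cap = 12.5% × €800,000.32 = €100,000.04 → penalty = €100,000.04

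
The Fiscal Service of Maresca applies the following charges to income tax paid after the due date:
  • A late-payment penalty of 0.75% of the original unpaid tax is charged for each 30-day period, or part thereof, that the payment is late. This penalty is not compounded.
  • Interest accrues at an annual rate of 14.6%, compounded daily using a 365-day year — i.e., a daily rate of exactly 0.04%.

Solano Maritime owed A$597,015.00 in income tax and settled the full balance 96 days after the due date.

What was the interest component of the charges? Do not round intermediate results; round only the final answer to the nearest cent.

Interest: A$597,015.00 × ((1 + 0.0004)^96 − 1) = A$597,015.00 × 0.03913883… = A$23,366.4686…

A$23,366.47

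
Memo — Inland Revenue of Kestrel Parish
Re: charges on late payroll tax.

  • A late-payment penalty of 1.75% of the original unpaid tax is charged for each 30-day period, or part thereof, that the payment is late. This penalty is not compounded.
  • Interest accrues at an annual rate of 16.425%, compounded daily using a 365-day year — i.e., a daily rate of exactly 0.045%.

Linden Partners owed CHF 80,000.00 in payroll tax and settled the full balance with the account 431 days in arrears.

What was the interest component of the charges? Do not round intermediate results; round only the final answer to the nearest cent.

CHF 17,118.61

Interest: CHF 80,000.00 × ((1 + 0.00045)^431 − 1) = CHF 80,000.00 × 0.21398262… = CHF 17,118.6094…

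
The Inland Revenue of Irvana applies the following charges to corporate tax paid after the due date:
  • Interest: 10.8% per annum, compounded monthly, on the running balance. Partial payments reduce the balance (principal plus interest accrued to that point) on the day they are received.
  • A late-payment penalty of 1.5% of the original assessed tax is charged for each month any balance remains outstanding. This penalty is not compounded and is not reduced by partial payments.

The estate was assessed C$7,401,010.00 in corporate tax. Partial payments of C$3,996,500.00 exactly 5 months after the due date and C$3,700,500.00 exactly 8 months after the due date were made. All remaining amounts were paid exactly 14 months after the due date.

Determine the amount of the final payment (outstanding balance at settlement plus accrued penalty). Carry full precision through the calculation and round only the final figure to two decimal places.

C$1,707,319.82

Monthly rate = 10.8% ÷ 12 = 0.9%
Balance at month 5: C$7,401,010.0000 × (1 + 0.009)^5 = C$7,740,104.4647…
After C$3,996,500.00 payment: C$7,740,104.4647… − C$3,996,500.00 = C$3,743,604.4647…
Balance at month 8: C$3,743,604.4647… × (1 + 0.009)^3 = C$3,845,594.2102…
After C$3,700,500.00 payment: C$3,845,594.2102… − C$3,700,500.00 = C$145,094.2102…
Balance at month 14: C$145,094.2102… × (1 + 0.009)^6 = C$153,107.7168…
Penalty: 14 × 1.5% × C$7,401,010.00 = C$1,554,212.10
Final settlement = outstanding balance + penalty = C$153,107.7168… + C$1,554,212.10 = C$1,707,319.82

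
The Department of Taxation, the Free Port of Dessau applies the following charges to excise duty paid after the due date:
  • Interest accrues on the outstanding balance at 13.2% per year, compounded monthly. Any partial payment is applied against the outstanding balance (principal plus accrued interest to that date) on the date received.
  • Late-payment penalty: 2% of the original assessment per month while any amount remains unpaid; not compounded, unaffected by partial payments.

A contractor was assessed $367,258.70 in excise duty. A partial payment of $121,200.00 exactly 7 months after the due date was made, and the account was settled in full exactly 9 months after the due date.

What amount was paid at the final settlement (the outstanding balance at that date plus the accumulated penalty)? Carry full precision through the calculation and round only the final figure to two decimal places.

$347,484.34

Monthly rate = 13.2% ÷ 12 = 1.1%
Balance at month 7: $367,258.7000 × (1 + 0.011)^7 = $396,488.1224…
After $121,200.00 payment: $396,488.1224… − $121,200.00 = $275,288.1224…
Balance at month 9: $275,288.1224… × (1 + 0.011)^2 = $281,377.7710…
Penalty: 9 × 2% × $367,258.70 = $66,106.57…
Final settlement = outstanding balance + penalty = $281,377.7710… + $66,106.57… = $347,484.34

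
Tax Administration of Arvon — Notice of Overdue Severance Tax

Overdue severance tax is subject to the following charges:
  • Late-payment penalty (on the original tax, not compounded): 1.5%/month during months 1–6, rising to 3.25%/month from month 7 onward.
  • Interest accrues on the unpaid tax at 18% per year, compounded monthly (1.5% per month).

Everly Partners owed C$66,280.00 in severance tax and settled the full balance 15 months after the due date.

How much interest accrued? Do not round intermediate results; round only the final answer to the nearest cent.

Interest: C$66,280.00 × ((1 + 0.015)^15 − 1) = C$66,280.00 × 0.2502321… = C$16,585.3814…

C$16,585.38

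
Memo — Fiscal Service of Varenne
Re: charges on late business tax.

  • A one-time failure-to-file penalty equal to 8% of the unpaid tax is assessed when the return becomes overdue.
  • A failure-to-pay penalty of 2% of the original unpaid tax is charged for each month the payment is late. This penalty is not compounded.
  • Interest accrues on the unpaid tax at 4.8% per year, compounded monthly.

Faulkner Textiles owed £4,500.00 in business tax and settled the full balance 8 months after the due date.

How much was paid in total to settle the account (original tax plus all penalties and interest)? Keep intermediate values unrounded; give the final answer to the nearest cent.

Failure-to-file penalty: 8% × £4,500.00 = £360.00
Failure-to-pay penalty: 8 × 2% × £4,500.00 = £720.00
Interest (4.8%/yr ÷ 12 = 0.4%/month): £4,500.00 × ((1 + 0.004)^8 − 1) = £146.0322…
Total = £4,500.00 + £1,080.0000 + £146.0322… = £5,726.03

£5,726.03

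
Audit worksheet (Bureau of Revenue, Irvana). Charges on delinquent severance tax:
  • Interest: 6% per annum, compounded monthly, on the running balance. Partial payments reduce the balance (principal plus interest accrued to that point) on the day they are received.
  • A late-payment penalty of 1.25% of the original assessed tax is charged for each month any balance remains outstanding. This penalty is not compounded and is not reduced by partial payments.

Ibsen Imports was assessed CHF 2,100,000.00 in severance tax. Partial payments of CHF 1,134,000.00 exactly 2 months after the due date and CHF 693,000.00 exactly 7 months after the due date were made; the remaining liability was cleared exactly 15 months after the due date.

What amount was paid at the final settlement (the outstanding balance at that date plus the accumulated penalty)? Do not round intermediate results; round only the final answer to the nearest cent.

CHF 725,711.42

Monthly rate = 6% ÷ 12 = 0.5%
Balance at month 2: CHF 2,100,000.0000 × (1 + 0.005)^2 = CHF 2,121,052.5000
After CHF 1,134,000.00 payment: CHF 2,121,052.5000 − CHF 1,134,000.00 = CHF 987,052.5000
Balance at month 7: CHF 987,052.5000 × (1 + 0.005)^5 = CHF 1,011,976.8125…
After CHF 693,000.00 payment: CHF 1,011,976.8125… − CHF 693,000.00 = CHF 318,976.8125…
Balance at month 15: CHF 318,976.8125… × (1 + 0.005)^8 = CHF 331,961.4156…
Penalty: 15 × 1.25% × CHF 2,100,000.00 = CHF 393,750.00
Final settlement = outstanding balance + penalty = CHF 331,961.4156… + CHF 393,750.00 = CHF 725,711.42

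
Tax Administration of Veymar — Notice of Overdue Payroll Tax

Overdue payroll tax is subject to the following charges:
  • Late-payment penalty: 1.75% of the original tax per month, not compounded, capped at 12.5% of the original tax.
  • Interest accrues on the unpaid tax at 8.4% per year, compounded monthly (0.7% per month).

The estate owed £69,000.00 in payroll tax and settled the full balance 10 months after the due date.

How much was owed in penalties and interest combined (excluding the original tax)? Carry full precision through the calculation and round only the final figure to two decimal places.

£13,610.02

Penalty (uncapped): 10 × 1.75% × £69,000.00 = £12,075.00; cap = 12.5% × £69,000.00 = £8,625.00 → penalty = £8,625.00
Interest: £69,000.00 × ((1 + 0.007)^10 − 1) = £69,000.00 × 0.0722467… = £4,985.0201…
Penalties + interest = £8,625.0000 + £4,985.0201… = £13,610.02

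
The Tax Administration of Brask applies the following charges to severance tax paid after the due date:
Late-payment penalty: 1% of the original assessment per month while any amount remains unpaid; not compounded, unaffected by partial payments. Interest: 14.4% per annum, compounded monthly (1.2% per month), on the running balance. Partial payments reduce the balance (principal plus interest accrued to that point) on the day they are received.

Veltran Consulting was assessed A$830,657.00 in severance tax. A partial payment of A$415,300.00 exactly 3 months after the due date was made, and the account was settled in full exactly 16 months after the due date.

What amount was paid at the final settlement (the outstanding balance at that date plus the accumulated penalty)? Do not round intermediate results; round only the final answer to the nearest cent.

A$653,275.11

Balance at month 3: A$830,657.0000 × (1 + 0.012)^3 = A$860,920.9312…
After A$415,300.00 payment: A$860,920.9312… − A$415,300.00 = A$445,620.9312…
Balance at month 16: A$445,620.9312… × (1 + 0.012)^13 = A$520,369.9921…
Penalty: 16 × 1% × A$830,657.00 = A$132,905.12
Final settlement = outstanding balance + penalty = A$520,369.9921… + A$132,905.12 = A$653,275.11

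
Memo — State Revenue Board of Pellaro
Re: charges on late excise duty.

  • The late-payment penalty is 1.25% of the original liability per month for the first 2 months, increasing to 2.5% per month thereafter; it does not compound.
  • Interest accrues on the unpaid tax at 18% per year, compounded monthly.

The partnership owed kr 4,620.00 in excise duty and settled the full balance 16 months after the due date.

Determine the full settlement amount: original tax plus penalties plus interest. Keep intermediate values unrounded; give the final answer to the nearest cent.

Penalty, months 1–2: 2 × 1.25% × kr 4,620.00 = kr 115.50
Penalty, months 3–16: 14 × 2.5% × kr 4,620.00 = kr 1,617.00
Interest (18%/yr ÷ 12 = 1.5%/month): kr 4,620.00 × ((1 + 0.015)^16 − 1) = kr 1,242.7132…
Total = kr 4,620.00 + kr 1,732.5000 + kr 1,242.7132… = kr 7,595.21

kr 7,595.21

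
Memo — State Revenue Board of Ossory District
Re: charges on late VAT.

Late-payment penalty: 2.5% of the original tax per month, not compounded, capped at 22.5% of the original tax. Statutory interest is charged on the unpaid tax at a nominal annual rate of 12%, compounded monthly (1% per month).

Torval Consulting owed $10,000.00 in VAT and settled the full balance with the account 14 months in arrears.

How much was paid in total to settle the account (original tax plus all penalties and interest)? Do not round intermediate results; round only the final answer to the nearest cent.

$13,744.74

Penalty (uncapped): 14 × 2.5% × $10,000.00 = $3,500.00; cap = 22.5% × $10,000.00 = $2,250.00 → penalty = $2,250.00
Interest: $10,000.00 × ((1 + 0.01)^14 − 1) = $10,000.00 × 0.1494742… = $1,494.7421…
Total = $10,000.00 + $2,250.0000 + $1,494.7421… = $13,744.74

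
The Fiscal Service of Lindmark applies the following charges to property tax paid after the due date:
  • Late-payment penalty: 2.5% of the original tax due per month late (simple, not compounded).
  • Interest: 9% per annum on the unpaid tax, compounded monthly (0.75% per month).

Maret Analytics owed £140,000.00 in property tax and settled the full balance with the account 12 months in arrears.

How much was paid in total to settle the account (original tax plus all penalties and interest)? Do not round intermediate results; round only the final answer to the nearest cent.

Late-payment penalty = 2.5% × £140,000.00 × 12 mo = £42,000.00
Interest: £140,000.00 × ((1 + 0.0075)^12 − 1) = £140,000.00 × 0.0938069… = £13,132.9657…
Total = £140,000.00 + £42,000.0000 + £13,132.9657… = £195,132.97

£195,132.97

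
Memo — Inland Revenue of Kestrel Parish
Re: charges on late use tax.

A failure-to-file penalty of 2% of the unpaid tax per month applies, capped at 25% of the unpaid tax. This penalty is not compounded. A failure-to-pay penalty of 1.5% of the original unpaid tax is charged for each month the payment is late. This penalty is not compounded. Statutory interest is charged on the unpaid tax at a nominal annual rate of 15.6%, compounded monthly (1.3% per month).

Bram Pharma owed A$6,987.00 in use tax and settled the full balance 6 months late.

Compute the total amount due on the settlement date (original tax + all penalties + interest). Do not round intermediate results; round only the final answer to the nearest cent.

A$9,017.28

Failure-to-file: 6 × 2% × A$6,987.00 = A$838.44 (under the 25% cap)
Failure-to-pay penalty: 6 × 1.5% × A$6,987.00 = A$628.83
Interest: A$6,987.00 × ((1 + 0.013)^6 − 1) = A$6,987.00 × 0.0805794… = A$563.0081…
Total = A$6,987.00 + A$1,467.2700 + A$563.0081… = A$9,017.28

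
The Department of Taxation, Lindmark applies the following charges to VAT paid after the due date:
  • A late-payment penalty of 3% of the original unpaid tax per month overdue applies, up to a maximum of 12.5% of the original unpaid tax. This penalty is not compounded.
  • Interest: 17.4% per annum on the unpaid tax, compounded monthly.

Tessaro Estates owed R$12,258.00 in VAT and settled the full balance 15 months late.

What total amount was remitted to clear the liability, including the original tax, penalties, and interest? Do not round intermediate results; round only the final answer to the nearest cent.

R$16,744.74

Penalty (uncapped): 15 × 3% × R$12,258.00 = R$5,516.10; cap = 12.5% × R$12,258.00 = R$1,532.25 → penalty = R$1,532.25
Interest (17.4%/yr ÷ 12 = 1.45%/month): R$12,258.00 × ((1 + 0.0145)^15 − 1) = R$2,954.4929…
Total = R$12,258.00 + R$1,532.2500 + R$2,954.4929… = R$16,744.74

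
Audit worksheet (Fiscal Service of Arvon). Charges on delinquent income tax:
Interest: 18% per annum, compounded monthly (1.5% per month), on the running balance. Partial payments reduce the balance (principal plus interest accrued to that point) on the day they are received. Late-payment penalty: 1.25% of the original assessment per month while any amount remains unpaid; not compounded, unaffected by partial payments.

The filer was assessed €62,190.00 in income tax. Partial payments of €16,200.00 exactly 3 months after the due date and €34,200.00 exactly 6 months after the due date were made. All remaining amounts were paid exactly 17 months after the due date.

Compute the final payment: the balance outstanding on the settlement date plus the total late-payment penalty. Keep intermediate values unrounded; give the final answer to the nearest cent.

€33,077.06

Balance at month 3: €62,190.0000 × (1 + 0.015)^3 = €65,030.7381…
After €16,200.00 payment: €65,030.7381… − €16,200.00 = €48,830.7381…
Balance at month 6: €48,830.7381… × (1 + 0.015)^3 = €51,061.2469…
After €34,200.00 payment: €51,061.2469… − €34,200.00 = €16,861.2469…
Balance at month 17: €16,861.2469… × (1 + 0.015)^11 = €19,861.6879…
Penalty: 17 × 1.25% × €62,190.00 = €13,215.38…
Final settlement = outstanding balance + penalty = €19,861.6879… + €13,215.38… = €33,077.06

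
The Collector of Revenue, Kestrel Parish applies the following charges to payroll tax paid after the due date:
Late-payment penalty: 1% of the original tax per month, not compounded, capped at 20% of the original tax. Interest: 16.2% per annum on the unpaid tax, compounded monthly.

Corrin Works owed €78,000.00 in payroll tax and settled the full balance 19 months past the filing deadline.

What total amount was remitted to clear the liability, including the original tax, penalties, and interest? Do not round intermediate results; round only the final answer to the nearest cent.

Penalty: 19 × 1% × €78,000.00 = €14,820.00 (below the 20% cap of €15,600.00)
Interest (16.2%/yr ÷ 12 = 1.35%/month): €78,000.00 × ((1 + 0.0135)^19 − 1) = €22,634.2722…
Total = €78,000.00 + €14,820.0000 + €22,634.2722… = €115,454.27

€115,454.27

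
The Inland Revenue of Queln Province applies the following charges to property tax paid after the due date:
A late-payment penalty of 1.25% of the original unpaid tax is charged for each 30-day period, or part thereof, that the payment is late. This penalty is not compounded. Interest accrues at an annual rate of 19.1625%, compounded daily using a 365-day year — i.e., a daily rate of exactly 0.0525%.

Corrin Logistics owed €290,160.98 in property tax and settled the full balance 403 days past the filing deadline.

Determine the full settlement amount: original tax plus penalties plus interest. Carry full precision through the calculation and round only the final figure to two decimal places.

Penalty periods: ⌈403/30⌉ = 14; penalty = 14 × 1.25% × €290,160.98 = €50,778.17…
Interest: €290,160.98 × ((1 + 0.000525)^403 − 1) = €290,160.98 × 0.23555404… = €68,348.5897…
Total = €290,160.98 + €50,778.1715 + €68,348.5897… = €409,287.74

€409,287.74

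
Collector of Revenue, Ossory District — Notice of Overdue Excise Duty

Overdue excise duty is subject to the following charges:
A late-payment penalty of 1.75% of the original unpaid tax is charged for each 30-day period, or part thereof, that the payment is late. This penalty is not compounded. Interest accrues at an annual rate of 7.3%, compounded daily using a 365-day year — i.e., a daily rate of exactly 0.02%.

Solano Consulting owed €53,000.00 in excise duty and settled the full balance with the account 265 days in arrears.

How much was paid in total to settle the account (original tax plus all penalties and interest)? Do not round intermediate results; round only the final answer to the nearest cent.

€64,231.98

Penalty periods: ⌈265/30⌉ = 9; penalty = 9 × 1.75% × €53,000.00 = €8,347.50
Interest: €53,000.00 × ((1 + 0.0002)^265 − 1) = €53,000.00 × 0.05442406… = €2,884.4750…
Total = €53,000.00 + €8,347.5000 + €2,884.4750… = €64,231.98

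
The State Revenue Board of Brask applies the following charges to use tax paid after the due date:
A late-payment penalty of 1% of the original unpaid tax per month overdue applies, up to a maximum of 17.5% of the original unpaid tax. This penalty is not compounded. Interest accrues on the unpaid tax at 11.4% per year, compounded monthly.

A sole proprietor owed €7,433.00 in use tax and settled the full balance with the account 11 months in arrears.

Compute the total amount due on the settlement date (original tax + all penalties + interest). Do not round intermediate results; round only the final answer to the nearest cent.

€9,065.35

Penalty: 11 × 1% × €7,433.00 = €817.63 (below the 17.5% cap of €1,300.78…)
Interest (11.4%/yr ÷ 12 = 0.95%/month): €7,433.00 × ((1 + 0.0095)^11 − 1) = €814.7158…
Total = €7,433.00 + €817.6300 + €814.7158… = €9,065.35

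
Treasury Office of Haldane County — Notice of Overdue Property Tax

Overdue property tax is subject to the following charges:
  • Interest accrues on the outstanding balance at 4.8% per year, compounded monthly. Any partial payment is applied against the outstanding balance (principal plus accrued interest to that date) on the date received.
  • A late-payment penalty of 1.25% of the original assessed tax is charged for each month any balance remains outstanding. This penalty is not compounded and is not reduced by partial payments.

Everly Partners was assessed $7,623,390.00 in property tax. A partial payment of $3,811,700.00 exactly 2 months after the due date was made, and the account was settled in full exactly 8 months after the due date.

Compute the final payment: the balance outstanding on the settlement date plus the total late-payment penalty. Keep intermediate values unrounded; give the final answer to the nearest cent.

Monthly rate = 4.8% ÷ 12 = 0.4%
Balance at month 2: $7,623,390.0000 × (1 + 0.004)^2 = $7,684,499.0942…
After $3,811,700.00 payment: $7,684,499.0942… − $3,811,700.00 = $3,872,799.0942…
Balance at month 8: $3,872,799.0942… × (1 + 0.004)^6 = $3,966,680.7164…
Penalty: 8 × 1.25% × $7,623,390.00 = $762,339.00
Final settlement = outstanding balance + penalty = $3,966,680.7164… + $762,339.00 = $4,729,019.72

$4,729,019.72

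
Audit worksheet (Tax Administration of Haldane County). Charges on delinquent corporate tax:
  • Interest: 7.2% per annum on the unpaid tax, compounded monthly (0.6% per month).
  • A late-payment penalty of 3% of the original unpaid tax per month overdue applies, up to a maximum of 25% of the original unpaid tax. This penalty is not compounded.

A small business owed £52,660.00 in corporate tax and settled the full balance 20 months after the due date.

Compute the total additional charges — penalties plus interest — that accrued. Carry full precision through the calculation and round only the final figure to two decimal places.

£19,857.70

Penalty (uncapped): 20 × 3% × £52,660.00 = £31,596.00; cap = 25% × £52,660.00 = £13,165.00 → penalty = £13,165.00
Interest: £52,660.00 × ((1 + 0.006)^20 − 1) = £52,660.00 × 0.1270926… = £6,692.6985…
Penalties + interest = £13,165.0000 + £6,692.6985… = £19,857.70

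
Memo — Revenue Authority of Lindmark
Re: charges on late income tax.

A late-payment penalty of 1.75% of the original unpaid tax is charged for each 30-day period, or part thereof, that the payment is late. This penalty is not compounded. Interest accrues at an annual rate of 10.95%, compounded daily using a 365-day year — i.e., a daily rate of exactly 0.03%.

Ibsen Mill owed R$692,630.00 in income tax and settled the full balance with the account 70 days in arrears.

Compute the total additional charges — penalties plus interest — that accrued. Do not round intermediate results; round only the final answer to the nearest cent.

Penalty periods: ⌈70/30⌉ = 3; penalty = 3 × 1.75% × R$692,630.00 = R$36,363.08…
Interest: R$692,630.00 × ((1 + 0.0003)^70 − 1) = R$692,630.00 × 0.02121884… = R$14,696.8020…
Penalties + interest = R$36,363.0750 + R$14,696.8020… = R$51,059.88

R$51,059.88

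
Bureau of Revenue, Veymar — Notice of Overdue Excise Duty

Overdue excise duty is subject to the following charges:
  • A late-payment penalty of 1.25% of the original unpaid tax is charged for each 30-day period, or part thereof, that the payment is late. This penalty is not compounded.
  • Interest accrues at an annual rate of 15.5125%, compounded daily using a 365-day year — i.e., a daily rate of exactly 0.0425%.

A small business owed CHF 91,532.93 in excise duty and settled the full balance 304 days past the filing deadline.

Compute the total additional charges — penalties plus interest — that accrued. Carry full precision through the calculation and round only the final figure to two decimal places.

CHF 25,206.93

Penalty periods: ⌈304/30⌉ = 11; penalty = 11 × 1.25% × CHF 91,532.93 = CHF 12,585.78…
Interest: CHF 91,532.93 × ((1 + 0.000425)^304 − 1) = CHF 91,532.93 × 0.13788645… = CHF 12,621.1510…
Penalties + interest = CHF 12,585.7779… + CHF 12,621.1510… = CHF 25,206.93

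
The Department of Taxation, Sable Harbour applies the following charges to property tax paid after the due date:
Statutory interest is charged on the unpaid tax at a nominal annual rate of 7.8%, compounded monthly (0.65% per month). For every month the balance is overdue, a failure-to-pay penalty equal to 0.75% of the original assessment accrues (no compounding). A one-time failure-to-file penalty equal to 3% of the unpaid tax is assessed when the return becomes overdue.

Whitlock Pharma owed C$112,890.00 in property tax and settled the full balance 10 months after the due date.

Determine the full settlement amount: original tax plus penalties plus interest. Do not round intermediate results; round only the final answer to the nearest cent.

Failure-to-file penalty: 3% × C$112,890.00 = C$3,386.70
Failure-to-pay penalty = 0.75% × C$112,890.00 × 10 mo = C$8,466.75
Interest: C$112,890.00 × ((1 + 0.0065)^10 − 1) = C$112,890.00 × 0.0669346… = C$7,556.2451…
Total = C$112,890.00 + C$11,853.4500 + C$7,556.2451… = C$132,299.70

C$132,299.70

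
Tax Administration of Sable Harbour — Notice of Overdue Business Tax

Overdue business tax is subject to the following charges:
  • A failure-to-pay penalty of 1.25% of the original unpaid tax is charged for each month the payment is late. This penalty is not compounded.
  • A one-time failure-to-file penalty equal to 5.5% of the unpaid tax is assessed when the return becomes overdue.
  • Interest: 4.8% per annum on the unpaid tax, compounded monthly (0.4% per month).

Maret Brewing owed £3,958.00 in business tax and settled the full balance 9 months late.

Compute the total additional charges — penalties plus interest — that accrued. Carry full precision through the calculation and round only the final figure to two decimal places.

Failure-to-file penalty: 5.5% × £3,958.00 = £217.69
Failure-to-pay penalty: 9 × 1.25% × £3,958.00 = £445.28…
Interest: £3,958.00 × ((1 + 0.004)^9 − 1) = £3,958.00 × 0.0365814… = £144.7892…
Penalties + interest = £662.9650 + £144.7892… = £807.75

£807.75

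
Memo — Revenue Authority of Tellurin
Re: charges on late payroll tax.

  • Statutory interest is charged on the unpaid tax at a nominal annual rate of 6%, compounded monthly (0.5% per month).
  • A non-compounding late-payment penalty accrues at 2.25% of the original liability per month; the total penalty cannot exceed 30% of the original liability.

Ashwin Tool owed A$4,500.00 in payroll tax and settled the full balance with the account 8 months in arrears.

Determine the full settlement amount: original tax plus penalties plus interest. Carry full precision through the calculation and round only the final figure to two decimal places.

Penalty: 8 × 2.25% × A$4,500.00 = A$810.00 (below the 30% cap of A$1,350.00)
Interest: A$4,500.00 × ((1 + 0.005)^8 − 1) = A$4,500.00 × 0.0407070… = A$183.1817…
Total = A$4,500.00 + A$810.0000 + A$183.1817… = A$5,493.18

A$5,493.18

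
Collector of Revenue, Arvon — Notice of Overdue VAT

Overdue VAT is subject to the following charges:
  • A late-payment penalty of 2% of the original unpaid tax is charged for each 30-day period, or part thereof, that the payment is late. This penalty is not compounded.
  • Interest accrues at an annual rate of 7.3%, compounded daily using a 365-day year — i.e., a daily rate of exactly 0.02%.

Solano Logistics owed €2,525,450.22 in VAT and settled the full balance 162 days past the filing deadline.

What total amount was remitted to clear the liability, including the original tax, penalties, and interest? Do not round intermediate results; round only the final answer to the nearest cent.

€2,911,660.37

Penalty periods: ⌈162/30⌉ = 6; penalty = 6 × 2% × €2,525,450.22 = €303,054.03…
Interest: €2,525,450.22 × ((1 + 0.0002)^162 − 1) = €2,525,450.22 × 0.03292725… = €83,156.1274…
Total = €2,525,450.22 + €303,054.0264 + €83,156.1274… = €2,911,660.37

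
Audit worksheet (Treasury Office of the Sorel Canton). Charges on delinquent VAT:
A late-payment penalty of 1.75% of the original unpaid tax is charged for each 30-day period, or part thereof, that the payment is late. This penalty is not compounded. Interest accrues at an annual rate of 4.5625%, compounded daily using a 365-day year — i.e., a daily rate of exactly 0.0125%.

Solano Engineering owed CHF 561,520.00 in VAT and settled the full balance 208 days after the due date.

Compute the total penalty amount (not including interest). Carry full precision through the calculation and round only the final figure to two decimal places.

CHF 68,786.20

Penalty periods: ⌈208/30⌉ = 7; penalty = 7 × 1.75% × CHF 561,520.00 = CHF 68,786.20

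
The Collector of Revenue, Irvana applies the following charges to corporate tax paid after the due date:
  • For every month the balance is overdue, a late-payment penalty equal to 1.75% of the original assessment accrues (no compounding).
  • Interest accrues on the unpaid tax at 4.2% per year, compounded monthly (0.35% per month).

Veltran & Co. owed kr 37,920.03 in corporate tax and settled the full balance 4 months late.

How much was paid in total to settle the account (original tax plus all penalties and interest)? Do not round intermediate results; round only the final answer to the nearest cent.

Late-payment penalty = 1.75% × kr 37,920.03 × 4 mo = kr 2,654.40…
Interest: kr 37,920.03 × ((1 + 0.0035)^4 − 1) = kr 37,920.03 × 0.0140737… = kr 533.6741…
Total = kr 37,920.03 + kr 2,654.4021 + kr 533.6741… = kr 41,108.11

kr 41,108.11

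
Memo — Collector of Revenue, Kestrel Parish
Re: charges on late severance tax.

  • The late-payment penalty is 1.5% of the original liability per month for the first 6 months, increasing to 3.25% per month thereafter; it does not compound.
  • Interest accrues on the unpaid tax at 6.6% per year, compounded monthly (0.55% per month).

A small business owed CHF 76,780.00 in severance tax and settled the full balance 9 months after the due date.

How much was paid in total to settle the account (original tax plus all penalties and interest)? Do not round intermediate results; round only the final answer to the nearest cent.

CHF 95,061.56

Penalty, months 1–6: 6 × 1.5% × CHF 76,780.00 = CHF 6,910.20
Penalty, months 7–9: 3 × 3.25% × CHF 76,780.00 = CHF 7,486.05
Interest: CHF 76,780.00 × ((1 + 0.0055)^9 − 1) = CHF 76,780.00 × 0.0506031… = CHF 3,885.3054…
Total = CHF 76,780.00 + CHF 14,396.2500 + CHF 3,885.3054… = CHF 95,061.56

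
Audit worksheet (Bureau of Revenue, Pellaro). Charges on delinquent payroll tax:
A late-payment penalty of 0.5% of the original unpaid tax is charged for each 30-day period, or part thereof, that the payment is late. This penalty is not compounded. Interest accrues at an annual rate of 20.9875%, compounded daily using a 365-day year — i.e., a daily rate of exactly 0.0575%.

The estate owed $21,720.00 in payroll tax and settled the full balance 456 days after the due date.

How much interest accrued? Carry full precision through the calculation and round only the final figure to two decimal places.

$6,509.23

Interest: $21,720.00 × ((1 + 0.000575)^456 − 1) = $21,720.00 × 0.29968853… = $6,509.2350…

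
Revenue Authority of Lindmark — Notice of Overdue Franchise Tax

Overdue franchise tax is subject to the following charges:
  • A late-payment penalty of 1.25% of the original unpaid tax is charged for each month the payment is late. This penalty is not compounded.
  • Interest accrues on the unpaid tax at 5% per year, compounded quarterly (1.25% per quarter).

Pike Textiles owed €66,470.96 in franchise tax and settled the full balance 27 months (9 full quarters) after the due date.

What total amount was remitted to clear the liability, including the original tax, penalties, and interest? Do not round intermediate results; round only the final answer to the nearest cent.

Late-payment penalty: 27 × 1.25% × €66,470.96 = €22,433.95…
Interest: €66,470.96 × ((1 + 0.0125)^9 − 1) = €66,470.96 × 0.1182922… = €7,862.9946…
Total = €66,470.96 + €22,433.9490 + €7,862.9946… = €96,767.90

€96,767.90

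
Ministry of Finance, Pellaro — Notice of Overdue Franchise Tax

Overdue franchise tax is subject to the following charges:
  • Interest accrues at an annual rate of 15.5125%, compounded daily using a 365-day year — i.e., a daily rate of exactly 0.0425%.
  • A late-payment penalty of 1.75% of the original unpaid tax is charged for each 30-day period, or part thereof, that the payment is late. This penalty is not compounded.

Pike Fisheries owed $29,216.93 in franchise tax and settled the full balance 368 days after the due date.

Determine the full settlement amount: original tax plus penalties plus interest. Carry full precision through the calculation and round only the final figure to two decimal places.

$40,808.89

Penalty periods: ⌈368/30⌉ = 13; penalty = 13 × 1.75% × $29,216.93 = $6,646.85…
Interest: $29,216.93 × ((1 + 0.000425)^368 − 1) = $29,216.93 × 0.16925498… = $4,945.1108…
Total = $29,216.93 + $6,646.8516… + $4,945.1108… = $40,808.89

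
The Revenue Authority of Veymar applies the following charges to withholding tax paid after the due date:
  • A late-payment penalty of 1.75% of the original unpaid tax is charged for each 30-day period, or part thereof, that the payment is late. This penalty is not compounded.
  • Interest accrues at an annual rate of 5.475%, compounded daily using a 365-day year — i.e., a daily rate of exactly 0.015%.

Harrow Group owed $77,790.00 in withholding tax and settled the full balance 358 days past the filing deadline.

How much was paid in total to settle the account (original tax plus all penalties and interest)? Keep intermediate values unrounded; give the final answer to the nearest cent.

$98,417.09

Penalty periods: ⌈358/30⌉ = 12; penalty = 12 × 1.75% × $77,790.00 = $16,335.90
Interest: $77,790.00 × ((1 + 0.00015)^358 − 1) = $77,790.00 × 0.05516376… = $4,291.1885…
Total = $77,790.00 + $16,335.9000 + $4,291.1885… = $98,417.09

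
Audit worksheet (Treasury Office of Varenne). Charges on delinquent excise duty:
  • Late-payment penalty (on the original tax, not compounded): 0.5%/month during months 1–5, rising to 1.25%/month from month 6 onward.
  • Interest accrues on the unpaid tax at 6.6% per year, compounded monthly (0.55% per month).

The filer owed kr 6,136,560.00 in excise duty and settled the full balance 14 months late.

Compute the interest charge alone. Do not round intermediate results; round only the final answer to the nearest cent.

Interest: kr 6,136,560.00 × ((1 + 0.0055)^14 − 1) = kr 6,136,560.00 × 0.0798142… = kr 489,784.8520…

kr 489,784.85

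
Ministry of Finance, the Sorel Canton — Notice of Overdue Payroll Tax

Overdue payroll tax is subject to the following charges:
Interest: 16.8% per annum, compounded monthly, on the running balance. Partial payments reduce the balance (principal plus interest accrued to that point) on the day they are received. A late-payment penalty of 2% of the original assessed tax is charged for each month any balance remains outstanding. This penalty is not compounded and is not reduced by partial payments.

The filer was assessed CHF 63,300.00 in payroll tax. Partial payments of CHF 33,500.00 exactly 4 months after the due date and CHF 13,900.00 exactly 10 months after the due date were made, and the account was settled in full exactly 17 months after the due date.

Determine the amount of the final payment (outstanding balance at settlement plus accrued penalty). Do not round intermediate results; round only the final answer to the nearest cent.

Monthly rate = 16.8% ÷ 12 = 1.4%
Balance at month 4: CHF 63,300.0000 × (1 + 0.014)^4 = CHF 66,919.9380…
After CHF 33,500.00 payment: CHF 66,919.9380… − CHF 33,500.00 = CHF 33,419.9380…
Balance at month 10: CHF 33,419.9380… × (1 + 0.014)^6 = CHF 36,327.3209…
After CHF 13,900.00 payment: CHF 36,327.3209… − CHF 13,900.00 = CHF 22,427.3209…
Balance at month 17: CHF 22,427.3209… × (1 + 0.014)^7 = CHF 24,719.6935…
Penalty: 17 × 2% × CHF 63,300.00 = CHF 21,522.00
Final settlement = outstanding balance + penalty = CHF 24,719.6935… + CHF 21,522.00 = CHF 46,241.69

CHF 46,241.69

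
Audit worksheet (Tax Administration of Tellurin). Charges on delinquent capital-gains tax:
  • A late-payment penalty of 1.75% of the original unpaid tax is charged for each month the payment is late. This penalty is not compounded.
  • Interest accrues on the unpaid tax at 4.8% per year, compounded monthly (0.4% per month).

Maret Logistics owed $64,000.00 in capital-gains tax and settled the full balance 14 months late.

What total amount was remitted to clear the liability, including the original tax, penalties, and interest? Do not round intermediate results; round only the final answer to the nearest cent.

$83,358.69

Late-payment penalty: 14 × 1.75% × $64,000.00 = $15,680.00
Interest: $64,000.00 × ((1 + 0.004)^14 − 1) = $64,000.00 × 0.0574796… = $3,678.6915…
Total = $64,000.00 + $15,680.0000 + $3,678.6915… = $83,358.69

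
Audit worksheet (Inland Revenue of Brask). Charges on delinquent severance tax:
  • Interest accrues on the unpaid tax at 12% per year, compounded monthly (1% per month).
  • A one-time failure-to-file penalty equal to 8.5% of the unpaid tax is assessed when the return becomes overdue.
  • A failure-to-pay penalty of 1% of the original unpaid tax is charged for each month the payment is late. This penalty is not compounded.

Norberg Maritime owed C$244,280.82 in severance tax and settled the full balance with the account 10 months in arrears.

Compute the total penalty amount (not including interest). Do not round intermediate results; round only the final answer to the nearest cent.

Failure-to-file penalty: 8.5% × C$244,280.82 = C$20,763.87…
Failure-to-pay penalty = 1% × C$244,280.82 × 10 mo = C$24,428.08…
Total penalty = C$20,763.87… + C$24,428.08… = C$45,191.95

C$45,191.95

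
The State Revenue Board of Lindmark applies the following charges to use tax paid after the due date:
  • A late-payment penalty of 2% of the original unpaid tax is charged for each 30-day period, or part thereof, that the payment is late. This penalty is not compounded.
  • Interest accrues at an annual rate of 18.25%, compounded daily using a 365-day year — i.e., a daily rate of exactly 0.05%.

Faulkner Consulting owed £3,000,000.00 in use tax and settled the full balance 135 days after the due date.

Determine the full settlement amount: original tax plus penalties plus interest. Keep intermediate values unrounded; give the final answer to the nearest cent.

Penalty periods: ⌈135/30⌉ = 5; penalty = 5 × 2% × £3,000,000.00 = £300,000.00
Interest: £3,000,000.00 × ((1 + 0.0005)^135 − 1) = £3,000,000.00 × 0.06981221… = £209,436.6371…
Total = £3,000,000.00 + £300,000.0000 + £209,436.6371… = £3,509,436.64

£3,509,436.64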